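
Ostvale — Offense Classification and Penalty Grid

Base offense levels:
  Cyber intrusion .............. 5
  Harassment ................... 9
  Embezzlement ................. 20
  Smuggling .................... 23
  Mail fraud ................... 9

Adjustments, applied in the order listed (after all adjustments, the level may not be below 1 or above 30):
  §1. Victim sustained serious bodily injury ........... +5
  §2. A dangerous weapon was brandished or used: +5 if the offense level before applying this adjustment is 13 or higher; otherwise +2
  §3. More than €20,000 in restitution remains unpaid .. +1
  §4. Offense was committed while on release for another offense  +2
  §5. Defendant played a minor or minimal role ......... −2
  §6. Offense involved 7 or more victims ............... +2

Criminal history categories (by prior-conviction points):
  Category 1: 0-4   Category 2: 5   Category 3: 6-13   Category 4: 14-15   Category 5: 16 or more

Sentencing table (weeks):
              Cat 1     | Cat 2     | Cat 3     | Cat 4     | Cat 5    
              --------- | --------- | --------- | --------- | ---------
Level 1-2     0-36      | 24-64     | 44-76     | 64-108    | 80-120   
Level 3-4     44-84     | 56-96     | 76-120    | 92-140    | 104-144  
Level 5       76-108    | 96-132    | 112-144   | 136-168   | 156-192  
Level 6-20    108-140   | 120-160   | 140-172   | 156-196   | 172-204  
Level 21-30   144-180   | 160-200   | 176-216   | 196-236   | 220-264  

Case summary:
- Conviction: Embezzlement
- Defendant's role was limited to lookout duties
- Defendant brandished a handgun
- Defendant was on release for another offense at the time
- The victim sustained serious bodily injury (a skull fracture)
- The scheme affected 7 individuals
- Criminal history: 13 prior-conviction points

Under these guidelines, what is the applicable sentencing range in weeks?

176-216 weeks

Base offense level for embezzlement: 20.
§1 applies: 20 + 5 = 25.
§2 applies (level before this adjustment is 25 ≥ 13, so +5): 25 + 5 = 30.
§4 applies: 30 + 2 = 32.
§5 applies: 32 − 2 = 30.
§6 applies: 30 + 2 = 32.
Level 32 exceeds the maximum of 30; capped at 30.
Final offense level: 30.
Criminal history: 13 prior points → Category 3 (6-13).
Level 30 falls in the 21-30 band.
Grid: Level 21-30 × Category 3 = 176-216 weeks.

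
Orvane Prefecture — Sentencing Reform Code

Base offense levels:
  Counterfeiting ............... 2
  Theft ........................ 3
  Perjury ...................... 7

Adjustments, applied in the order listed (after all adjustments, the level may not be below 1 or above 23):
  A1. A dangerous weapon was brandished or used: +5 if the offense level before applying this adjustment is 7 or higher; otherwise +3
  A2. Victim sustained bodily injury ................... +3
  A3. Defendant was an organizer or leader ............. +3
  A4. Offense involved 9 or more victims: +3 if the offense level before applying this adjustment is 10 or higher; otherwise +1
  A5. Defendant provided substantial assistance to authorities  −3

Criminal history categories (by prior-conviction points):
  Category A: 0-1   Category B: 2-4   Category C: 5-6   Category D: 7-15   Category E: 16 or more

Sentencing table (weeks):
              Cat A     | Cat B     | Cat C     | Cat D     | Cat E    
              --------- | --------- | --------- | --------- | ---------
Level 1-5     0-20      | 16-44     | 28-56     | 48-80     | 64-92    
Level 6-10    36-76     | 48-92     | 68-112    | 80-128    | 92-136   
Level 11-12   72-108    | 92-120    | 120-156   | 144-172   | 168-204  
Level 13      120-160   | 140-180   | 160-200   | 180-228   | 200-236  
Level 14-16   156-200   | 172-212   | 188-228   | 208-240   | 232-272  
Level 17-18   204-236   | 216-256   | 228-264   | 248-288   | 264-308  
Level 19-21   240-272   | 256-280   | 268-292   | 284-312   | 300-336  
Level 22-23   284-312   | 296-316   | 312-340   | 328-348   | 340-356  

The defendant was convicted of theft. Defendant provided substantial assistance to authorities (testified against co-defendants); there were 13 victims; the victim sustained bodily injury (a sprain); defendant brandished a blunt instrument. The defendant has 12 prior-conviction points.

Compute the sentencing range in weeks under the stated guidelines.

80-128 weeks

Base offense level for theft: 3.
A1 applies (level before this adjustment is 3 < 7, so +3): 3 + 3 = 6.
A2 applies: 6 + 3 = 9.
A4 applies (level before this adjustment is 9 < 10, so +1): 9 + 1 = 10.
A5 applies: 10 − 3 = 7.
Final offense level: 7.
Criminal history: 12 prior points → Category D (7-15).
Level 7 falls in the 6-10 band.
Grid: Level 6-10 × Category D = 80-128 weeks.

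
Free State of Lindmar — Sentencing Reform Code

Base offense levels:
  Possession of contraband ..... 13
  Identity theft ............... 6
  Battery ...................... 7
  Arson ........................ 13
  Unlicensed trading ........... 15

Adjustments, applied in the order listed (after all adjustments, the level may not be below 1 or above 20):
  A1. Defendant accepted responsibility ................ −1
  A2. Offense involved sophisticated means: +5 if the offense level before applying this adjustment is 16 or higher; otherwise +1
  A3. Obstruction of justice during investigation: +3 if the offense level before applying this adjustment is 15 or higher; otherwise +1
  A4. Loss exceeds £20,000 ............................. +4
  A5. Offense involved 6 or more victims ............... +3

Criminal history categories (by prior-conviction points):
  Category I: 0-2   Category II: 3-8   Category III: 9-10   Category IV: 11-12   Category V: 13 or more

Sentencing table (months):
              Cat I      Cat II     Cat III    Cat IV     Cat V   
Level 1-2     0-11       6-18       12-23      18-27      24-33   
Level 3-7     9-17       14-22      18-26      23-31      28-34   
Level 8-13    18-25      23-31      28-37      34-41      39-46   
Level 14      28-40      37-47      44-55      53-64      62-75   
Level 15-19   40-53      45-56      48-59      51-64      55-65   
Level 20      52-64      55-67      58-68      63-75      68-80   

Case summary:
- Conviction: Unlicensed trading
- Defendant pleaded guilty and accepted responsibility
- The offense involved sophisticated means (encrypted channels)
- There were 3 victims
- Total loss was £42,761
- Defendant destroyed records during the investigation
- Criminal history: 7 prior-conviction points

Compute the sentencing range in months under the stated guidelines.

Base offense level for unlicensed trading: 15.
A1 applies: 15 − 1 = 14.
A2 applies (level before this adjustment is 14 < 16, so +1): 14 + 1 = 15.
A3 applies (level before this adjustment is 15 ≥ 15, so +3): 15 + 3 = 18.
A4 applies: 18 + 4 = 22.
Level 22 exceeds the maximum of 20; capped at 20.
Final offense level: 20.
Criminal history: 7 prior points → Category II (3-8).
Level 20 falls in the 20 band.
Grid: Level 20 × Category II = 55-67 months.

55-67 months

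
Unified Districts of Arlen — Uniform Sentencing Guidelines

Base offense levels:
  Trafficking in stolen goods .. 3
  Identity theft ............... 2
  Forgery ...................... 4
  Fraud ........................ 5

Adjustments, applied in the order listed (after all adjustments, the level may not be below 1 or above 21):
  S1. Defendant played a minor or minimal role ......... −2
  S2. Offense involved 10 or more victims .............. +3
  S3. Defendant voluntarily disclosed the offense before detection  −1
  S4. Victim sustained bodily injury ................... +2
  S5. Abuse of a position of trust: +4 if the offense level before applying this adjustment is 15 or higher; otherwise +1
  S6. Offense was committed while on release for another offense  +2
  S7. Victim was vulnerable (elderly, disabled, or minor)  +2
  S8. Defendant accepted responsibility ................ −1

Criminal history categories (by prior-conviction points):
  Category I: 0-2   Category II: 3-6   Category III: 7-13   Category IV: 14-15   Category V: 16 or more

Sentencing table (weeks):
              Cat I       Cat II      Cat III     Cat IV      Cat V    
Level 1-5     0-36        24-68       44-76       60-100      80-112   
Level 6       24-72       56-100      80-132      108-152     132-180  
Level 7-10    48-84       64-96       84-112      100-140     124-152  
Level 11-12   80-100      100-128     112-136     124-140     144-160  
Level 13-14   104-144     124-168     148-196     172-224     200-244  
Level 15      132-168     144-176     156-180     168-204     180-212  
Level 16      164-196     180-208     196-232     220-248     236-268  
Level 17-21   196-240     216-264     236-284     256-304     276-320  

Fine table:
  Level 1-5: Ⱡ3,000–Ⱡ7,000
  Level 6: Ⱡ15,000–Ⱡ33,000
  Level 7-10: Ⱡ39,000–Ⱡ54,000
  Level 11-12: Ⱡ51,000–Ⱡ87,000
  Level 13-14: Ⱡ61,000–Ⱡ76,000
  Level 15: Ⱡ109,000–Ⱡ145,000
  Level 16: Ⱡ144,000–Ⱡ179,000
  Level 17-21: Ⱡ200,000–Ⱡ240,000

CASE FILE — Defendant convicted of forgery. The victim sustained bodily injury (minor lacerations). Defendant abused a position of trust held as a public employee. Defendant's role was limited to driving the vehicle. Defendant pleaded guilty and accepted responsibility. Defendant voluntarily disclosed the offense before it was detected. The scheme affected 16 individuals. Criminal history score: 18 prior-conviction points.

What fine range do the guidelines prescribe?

Ⱡ15,000–Ⱡ33,000

Base offense level for forgery: 4.
S1 applies: 4 − 2 = 2.
S2 applies: 2 + 3 = 5.
S3 applies: 5 − 1 = 4.
S4 applies: 4 + 2 = 6.
S5 applies (level before this adjustment is 6 < 15, so +1): 6 + 1 = 7.
S6 does not apply.
S8 applies: 7 − 1 = 6.
Final offense level: 6.
Level 6 falls in the 6 band.
Fine table: Level 6 → Ⱡ15,000–Ⱡ33,000.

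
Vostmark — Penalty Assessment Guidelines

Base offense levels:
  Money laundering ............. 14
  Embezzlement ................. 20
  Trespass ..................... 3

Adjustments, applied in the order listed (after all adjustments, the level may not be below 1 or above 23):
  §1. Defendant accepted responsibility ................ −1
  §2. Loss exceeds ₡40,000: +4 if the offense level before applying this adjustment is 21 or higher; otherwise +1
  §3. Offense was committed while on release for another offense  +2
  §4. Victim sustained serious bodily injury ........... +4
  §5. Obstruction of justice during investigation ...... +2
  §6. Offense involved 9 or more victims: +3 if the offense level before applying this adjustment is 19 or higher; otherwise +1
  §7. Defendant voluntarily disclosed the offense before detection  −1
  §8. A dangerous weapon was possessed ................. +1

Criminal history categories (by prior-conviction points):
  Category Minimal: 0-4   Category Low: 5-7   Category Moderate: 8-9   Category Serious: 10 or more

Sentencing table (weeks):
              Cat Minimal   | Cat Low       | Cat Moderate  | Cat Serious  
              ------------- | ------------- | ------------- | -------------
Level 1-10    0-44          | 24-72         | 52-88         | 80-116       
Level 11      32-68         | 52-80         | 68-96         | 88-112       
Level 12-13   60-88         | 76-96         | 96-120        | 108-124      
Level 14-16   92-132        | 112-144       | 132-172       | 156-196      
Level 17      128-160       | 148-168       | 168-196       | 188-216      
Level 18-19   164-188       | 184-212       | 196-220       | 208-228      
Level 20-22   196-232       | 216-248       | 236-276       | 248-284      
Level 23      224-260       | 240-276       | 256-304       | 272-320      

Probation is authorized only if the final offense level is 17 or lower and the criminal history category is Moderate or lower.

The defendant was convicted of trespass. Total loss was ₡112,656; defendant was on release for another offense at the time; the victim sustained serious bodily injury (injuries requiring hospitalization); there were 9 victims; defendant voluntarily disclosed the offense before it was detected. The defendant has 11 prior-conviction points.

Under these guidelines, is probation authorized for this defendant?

Base offense level for trespass: 3.
§1 does not apply.
§2 applies (level before this adjustment is 3 < 21, so +1): 3 + 1 = 4.
§3 applies: 4 + 2 = 6.
§4 applies: 6 + 4 = 10.
§6 applies (level before this adjustment is 10 < 19, so +1): 10 + 1 = 11.
§7 applies: 11 − 1 = 10.
Final offense level: 10.
Criminal history: 11 prior points → Category Serious (10+).
Level 10 falls in the 1-10 band.
Grid: Level 1-10 × Category Serious = 80-116 weeks.
Probation check: level 10 ≤ 17 and category Serious > Moderate → not eligible.

No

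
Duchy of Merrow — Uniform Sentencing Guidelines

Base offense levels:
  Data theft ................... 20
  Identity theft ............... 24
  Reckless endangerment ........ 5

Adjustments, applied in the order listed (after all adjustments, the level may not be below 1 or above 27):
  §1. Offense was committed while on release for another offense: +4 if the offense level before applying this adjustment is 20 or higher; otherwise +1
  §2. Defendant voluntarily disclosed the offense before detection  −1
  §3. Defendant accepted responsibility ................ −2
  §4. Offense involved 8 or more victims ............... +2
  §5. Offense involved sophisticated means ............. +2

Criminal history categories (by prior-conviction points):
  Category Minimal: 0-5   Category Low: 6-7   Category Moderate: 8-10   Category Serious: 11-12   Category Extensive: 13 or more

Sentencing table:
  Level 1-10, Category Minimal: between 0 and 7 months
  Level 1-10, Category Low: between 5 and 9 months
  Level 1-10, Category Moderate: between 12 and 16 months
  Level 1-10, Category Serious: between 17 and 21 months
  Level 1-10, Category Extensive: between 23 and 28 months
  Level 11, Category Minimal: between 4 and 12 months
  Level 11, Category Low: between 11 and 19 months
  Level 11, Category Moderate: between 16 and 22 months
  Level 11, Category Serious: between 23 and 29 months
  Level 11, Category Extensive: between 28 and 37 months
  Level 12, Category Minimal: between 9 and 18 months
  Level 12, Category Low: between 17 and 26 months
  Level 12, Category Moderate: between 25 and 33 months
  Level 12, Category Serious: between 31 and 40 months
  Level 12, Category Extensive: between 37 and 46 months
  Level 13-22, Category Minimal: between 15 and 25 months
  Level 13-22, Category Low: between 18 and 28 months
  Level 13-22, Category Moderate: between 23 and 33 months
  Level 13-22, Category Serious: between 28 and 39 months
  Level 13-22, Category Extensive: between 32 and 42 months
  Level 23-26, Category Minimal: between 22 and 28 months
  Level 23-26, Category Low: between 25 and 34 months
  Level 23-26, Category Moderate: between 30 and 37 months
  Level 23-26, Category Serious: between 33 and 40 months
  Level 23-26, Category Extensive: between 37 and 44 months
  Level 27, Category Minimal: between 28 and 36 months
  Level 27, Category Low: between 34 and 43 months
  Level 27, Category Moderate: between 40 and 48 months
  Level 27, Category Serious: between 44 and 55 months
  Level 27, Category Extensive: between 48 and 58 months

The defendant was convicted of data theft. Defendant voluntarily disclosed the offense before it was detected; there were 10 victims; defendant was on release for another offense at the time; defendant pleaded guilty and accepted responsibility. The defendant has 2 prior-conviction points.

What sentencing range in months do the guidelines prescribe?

Base offense level for data theft: 20.
§1 applies (level before this adjustment is 20 ≥ 20, so +4): 20 + 4 = 24.
§2 applies: 24 − 1 = 23.
§3 applies: 23 − 2 = 21.
§4 applies: 21 + 2 = 23.
§5 does not apply.
Final offense level: 23.
Criminal history: 2 prior points → Category Minimal (0-5).
Level 23 falls in the 23-26 band.
Grid: Level 23-26 × Category Minimal = 22-28 months.

22-28 months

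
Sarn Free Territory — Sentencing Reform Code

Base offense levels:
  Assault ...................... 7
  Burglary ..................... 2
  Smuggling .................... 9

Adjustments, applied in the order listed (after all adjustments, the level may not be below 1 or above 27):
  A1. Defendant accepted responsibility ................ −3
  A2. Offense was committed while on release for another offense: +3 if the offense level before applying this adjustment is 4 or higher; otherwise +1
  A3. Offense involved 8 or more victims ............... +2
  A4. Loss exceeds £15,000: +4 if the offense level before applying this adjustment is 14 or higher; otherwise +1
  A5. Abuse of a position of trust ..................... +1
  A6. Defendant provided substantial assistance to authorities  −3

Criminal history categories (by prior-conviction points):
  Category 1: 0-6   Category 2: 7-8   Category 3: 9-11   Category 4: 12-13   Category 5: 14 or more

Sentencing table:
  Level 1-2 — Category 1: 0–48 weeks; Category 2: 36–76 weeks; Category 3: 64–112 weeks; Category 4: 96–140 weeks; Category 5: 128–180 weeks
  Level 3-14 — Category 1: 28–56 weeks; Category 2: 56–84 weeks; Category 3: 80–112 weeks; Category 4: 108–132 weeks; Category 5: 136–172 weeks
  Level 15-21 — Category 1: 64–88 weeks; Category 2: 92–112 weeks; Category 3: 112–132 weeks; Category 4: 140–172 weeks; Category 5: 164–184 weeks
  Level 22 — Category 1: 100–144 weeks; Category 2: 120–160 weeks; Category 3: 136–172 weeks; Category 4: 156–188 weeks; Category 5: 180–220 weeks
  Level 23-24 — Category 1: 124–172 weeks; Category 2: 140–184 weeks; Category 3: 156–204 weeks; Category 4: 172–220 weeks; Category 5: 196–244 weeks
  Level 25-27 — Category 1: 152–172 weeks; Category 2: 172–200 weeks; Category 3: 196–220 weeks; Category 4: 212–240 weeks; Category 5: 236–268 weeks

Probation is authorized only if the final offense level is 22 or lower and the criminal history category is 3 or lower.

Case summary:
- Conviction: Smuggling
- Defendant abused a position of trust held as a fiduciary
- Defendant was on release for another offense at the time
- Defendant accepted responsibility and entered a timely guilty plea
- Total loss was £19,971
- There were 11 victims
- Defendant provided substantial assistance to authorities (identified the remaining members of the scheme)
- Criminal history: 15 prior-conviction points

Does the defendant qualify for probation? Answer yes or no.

Base offense level for smuggling: 9.
A1 applies: 9 − 3 = 6.
A2 applies (level before this adjustment is 6 ≥ 4, so +3): 6 + 3 = 9.
A3 applies: 9 + 2 = 11.
A4 applies (level before this adjustment is 11 < 14, so +1): 11 + 1 = 12.
A5 applies: 12 + 1 = 13.
A6 applies: 13 − 3 = 10.
Final offense level: 10.
Criminal history: 15 prior points → Category 5 (14+).
Level 10 falls in the 3-14 band.
Grid: Level 3-14 × Category 5 = 136-172 weeks.
Probation check: level 10 ≤ 22 and category 5 > 3 → not eligible.

No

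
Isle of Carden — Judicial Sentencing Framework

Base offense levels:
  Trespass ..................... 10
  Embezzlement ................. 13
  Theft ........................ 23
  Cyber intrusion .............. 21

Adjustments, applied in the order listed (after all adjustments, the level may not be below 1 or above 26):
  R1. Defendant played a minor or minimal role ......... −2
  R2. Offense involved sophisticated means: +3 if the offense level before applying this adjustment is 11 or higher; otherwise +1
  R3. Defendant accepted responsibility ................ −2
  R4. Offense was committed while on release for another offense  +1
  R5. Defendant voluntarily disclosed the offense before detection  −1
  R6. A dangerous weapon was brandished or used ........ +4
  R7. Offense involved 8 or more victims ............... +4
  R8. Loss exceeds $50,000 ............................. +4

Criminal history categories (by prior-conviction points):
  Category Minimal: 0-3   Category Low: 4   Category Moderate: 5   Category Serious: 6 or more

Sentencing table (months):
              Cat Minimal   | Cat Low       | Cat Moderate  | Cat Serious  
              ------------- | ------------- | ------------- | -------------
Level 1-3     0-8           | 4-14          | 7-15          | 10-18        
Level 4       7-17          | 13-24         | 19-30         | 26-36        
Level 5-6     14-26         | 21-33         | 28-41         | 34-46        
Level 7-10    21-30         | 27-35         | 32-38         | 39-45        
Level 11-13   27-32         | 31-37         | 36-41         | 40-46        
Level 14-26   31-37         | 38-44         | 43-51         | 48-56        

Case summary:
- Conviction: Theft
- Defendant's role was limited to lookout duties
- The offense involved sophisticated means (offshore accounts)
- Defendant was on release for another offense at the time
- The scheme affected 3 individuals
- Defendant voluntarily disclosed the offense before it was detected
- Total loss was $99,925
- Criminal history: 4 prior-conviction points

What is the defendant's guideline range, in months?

Base offense level for theft: 23.
R1 applies: 23 − 2 = 21.
R2 applies (level before this adjustment is 21 ≥ 11, so +3): 21 + 3 = 24.
R3 does not apply.
R4 applies: 24 + 1 = 25.
R5 applies: 25 − 1 = 24.
R6 does not apply.
R7 does not apply.
R8 applies: 24 + 4 = 28.
Level 28 exceeds the maximum of 26; capped at 26.
Final offense level: 26.
Criminal history: 4 prior points → Category Low (4).
Level 26 falls in the 14-26 band.
Grid: Level 14-26 × Category Low = 38-44 months.

38-44 months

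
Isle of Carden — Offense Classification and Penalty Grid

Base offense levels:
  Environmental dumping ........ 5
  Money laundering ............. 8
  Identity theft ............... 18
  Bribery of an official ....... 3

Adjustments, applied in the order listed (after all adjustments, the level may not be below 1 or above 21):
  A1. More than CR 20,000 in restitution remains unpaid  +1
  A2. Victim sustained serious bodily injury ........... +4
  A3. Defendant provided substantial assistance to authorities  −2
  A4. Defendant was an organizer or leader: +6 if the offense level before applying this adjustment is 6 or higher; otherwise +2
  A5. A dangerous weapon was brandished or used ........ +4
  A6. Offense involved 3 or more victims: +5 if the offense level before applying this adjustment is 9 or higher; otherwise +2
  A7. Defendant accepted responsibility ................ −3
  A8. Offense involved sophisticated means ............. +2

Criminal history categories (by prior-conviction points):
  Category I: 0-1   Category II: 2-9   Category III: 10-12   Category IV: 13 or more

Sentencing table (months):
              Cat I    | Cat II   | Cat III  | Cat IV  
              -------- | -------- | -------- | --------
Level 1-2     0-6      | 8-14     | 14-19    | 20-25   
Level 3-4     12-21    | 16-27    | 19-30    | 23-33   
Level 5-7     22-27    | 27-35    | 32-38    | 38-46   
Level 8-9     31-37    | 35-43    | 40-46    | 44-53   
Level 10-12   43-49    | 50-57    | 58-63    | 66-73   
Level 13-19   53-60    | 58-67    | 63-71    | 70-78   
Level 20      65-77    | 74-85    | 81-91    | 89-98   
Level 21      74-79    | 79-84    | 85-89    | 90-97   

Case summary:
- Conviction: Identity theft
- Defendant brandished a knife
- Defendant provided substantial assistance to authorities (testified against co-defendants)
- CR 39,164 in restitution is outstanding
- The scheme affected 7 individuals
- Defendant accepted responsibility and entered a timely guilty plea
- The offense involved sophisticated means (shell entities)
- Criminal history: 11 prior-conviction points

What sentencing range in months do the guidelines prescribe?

85-89 months

Base offense level for identity theft: 18.
A1 applies: 18 + 1 = 19.
A3 applies: 19 − 2 = 17.
A4 does not apply.
A5 applies: 17 + 4 = 21.
A6 applies (level before this adjustment is 21 ≥ 9, so +5): 21 + 5 = 26.
A7 applies: 26 − 3 = 23.
A8 applies: 23 + 2 = 25.
Level 25 exceeds the maximum of 21; capped at 21.
Final offense level: 21.
Criminal history: 11 prior points → Category III (10-12).
Level 21 falls in the 21 band.
Grid: Level 21 × Category III = 85-89 months.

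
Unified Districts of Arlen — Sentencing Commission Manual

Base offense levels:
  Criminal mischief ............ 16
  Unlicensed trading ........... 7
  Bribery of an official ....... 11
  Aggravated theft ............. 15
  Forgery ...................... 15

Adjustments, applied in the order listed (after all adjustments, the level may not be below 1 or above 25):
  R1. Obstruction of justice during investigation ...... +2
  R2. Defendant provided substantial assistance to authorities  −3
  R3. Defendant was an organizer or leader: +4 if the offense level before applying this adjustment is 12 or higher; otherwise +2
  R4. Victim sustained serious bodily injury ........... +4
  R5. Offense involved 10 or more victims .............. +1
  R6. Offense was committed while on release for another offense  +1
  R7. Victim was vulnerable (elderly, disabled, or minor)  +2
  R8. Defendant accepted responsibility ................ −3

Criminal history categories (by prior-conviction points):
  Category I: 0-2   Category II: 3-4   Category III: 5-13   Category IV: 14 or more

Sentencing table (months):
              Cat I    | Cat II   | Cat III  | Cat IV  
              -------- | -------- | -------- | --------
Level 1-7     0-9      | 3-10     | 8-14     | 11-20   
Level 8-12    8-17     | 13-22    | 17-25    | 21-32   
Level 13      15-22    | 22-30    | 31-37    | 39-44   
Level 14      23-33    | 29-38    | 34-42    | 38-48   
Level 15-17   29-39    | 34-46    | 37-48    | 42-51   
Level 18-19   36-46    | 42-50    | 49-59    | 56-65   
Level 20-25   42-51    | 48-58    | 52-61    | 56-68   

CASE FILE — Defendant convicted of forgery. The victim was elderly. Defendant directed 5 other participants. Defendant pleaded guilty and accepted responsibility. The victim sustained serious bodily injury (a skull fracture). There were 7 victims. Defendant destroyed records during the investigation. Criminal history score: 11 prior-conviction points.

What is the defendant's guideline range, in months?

52-61 months

Base offense level for forgery: 15.
R1 applies: 15 + 2 = 17.
R2 does not apply.
R3 applies (level before this adjustment is 17 ≥ 12, so +4): 17 + 4 = 21.
R4 applies: 21 + 4 = 25.
R5 does not apply.
R7 applies: 25 + 2 = 27.
R8 applies: 27 − 3 = 24.
Final offense level: 24.
Criminal history: 11 prior points → Category III (5-13).
Level 24 falls in the 20-25 band.
Grid: Level 20-25 × Category III = 52-61 months.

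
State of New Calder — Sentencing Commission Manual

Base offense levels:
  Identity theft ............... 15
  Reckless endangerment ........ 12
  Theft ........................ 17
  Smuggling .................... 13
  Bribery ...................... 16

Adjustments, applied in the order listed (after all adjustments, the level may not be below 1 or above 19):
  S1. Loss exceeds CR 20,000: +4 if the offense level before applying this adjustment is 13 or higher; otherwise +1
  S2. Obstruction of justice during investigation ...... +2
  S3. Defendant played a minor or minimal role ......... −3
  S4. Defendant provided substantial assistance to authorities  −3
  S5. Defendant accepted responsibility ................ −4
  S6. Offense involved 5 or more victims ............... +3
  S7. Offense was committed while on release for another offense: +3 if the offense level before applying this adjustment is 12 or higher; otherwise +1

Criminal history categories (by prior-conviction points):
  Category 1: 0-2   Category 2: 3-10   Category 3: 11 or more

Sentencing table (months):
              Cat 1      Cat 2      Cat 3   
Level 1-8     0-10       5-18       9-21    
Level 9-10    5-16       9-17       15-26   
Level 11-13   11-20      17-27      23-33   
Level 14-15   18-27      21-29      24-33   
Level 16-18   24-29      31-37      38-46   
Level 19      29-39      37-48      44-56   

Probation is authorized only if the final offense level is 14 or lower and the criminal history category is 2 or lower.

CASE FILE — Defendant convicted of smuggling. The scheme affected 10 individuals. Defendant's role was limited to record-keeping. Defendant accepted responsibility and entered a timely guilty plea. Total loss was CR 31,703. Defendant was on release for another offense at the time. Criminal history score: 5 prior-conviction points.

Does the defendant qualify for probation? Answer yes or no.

Base offense level for smuggling: 13.
S1 applies (level before this adjustment is 13 ≥ 13, so +4): 13 + 4 = 17.
S3 applies: 17 − 3 = 14.
S5 applies: 14 − 4 = 10.
S6 applies: 10 + 3 = 13.
S7 applies (level before this adjustment is 13 ≥ 12, so +3): 13 + 3 = 16.
Final offense level: 16.
Criminal history: 5 prior points → Category 2 (3-10).
Level 16 falls in the 16-18 band.
Grid: Level 16-18 × Category 2 = 31-37 months.
Probation check: level 16 > 14 and category 2 ≤ 2 → not eligible.

No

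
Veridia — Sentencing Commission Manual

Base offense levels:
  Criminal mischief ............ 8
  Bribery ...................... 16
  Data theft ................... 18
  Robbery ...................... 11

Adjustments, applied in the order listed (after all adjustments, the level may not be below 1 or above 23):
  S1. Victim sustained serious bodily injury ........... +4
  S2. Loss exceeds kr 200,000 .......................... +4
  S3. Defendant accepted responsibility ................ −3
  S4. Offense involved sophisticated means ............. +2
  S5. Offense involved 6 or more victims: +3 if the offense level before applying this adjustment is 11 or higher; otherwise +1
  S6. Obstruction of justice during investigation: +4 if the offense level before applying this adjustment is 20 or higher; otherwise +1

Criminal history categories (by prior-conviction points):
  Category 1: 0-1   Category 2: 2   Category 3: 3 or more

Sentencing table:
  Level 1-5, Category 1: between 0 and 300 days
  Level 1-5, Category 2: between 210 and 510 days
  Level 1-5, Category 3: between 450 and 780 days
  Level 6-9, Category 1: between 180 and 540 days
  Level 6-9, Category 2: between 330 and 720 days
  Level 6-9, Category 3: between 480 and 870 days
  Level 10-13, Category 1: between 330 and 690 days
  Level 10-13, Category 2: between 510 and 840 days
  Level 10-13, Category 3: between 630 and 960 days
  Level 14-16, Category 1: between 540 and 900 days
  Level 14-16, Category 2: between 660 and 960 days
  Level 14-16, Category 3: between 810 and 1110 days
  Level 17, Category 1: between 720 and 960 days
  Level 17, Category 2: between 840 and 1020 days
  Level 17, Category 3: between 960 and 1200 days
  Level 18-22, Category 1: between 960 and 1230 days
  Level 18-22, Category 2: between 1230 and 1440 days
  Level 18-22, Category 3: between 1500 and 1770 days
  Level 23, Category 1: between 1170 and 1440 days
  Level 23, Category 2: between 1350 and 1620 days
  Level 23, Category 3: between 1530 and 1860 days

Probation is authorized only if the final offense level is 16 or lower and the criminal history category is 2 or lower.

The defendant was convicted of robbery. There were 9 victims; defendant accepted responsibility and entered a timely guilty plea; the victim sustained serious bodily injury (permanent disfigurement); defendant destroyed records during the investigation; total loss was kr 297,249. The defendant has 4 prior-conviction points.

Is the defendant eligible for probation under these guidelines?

No

Base offense level for robbery: 11.
S1 applies: 11 + 4 = 15.
S2 applies: 15 + 4 = 19.
S3 applies: 19 − 3 = 16.
S5 applies (level before this adjustment is 16 ≥ 11, so +3): 16 + 3 = 19.
S6 applies (level before this adjustment is 19 < 20, so +1): 19 + 1 = 20.
Final offense level: 20.
Criminal history: 4 prior points → Category 3 (3+).
Level 20 falls in the 18-22 band.
Grid: Level 18-22 × Category 3 = 1500-1770 days.
Probation check: level 20 > 16 and category 3 > 2 → not eligible.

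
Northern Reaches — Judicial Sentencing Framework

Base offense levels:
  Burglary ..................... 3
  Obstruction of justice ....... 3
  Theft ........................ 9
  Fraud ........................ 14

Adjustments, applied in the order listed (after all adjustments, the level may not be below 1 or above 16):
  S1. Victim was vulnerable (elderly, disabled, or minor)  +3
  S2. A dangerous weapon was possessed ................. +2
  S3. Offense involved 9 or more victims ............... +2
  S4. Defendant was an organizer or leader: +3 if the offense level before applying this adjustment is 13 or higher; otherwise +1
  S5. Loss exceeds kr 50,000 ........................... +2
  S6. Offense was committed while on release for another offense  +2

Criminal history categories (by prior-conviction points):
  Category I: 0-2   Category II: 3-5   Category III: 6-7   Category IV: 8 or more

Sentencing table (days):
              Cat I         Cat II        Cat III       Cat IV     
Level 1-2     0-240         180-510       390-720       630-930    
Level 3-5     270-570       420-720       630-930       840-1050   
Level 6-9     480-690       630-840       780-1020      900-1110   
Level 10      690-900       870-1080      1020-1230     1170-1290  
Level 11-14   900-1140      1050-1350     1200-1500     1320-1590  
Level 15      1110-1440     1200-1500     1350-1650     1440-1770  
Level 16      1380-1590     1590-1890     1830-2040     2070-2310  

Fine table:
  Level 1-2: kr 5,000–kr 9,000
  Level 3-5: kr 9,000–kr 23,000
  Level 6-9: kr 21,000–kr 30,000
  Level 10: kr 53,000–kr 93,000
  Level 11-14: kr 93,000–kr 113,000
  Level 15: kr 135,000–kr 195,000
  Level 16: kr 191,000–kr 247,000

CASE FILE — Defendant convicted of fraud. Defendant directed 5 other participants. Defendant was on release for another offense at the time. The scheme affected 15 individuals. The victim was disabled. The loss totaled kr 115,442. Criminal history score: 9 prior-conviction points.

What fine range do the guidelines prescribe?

kr 191,000–kr 247,000

Base offense level for fraud: 14.
S1 applies: 14 + 3 = 17.
S3 applies: 17 + 2 = 19.
S4 applies (level before this adjustment is 19 ≥ 13, so +3): 19 + 3 = 22.
S5 applies: 22 + 2 = 24.
S6 applies: 24 + 2 = 26.
Level 26 exceeds the maximum of 16; capped at 16.
Final offense level: 16.
Level 16 falls in the 16 band.
Fine table: Level 16 → kr 191,000–kr 247,000.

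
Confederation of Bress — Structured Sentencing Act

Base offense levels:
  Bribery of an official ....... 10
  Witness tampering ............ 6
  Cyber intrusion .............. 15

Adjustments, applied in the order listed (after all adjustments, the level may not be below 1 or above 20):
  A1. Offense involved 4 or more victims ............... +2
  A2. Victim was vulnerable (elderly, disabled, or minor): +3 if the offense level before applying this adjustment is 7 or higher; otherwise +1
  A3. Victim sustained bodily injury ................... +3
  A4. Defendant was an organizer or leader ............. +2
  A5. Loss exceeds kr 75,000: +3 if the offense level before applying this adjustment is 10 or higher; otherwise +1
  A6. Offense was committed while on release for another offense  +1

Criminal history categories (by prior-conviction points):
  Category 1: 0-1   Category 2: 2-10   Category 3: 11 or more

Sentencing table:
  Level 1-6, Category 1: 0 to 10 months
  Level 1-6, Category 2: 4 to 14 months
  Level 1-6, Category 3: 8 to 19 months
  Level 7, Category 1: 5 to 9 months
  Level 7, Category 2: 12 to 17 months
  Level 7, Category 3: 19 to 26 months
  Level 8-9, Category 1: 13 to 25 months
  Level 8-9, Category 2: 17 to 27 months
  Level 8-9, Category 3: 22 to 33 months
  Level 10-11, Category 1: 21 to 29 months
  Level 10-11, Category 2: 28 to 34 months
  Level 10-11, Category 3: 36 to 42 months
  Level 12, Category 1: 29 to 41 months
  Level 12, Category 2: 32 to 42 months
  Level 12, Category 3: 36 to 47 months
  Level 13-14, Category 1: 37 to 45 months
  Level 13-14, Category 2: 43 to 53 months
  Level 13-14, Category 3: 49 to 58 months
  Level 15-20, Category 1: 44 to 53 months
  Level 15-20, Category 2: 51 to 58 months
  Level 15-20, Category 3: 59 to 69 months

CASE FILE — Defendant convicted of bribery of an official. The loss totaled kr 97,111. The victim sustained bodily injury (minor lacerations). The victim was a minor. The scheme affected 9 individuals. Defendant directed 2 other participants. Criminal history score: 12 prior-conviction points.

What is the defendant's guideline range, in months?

59-69 months

Base offense level for bribery of an official: 10.
A1 applies: 10 + 2 = 12.
A2 applies (level before this adjustment is 12 ≥ 7, so +3): 12 + 3 = 15.
A3 applies: 15 + 3 = 18.
A4 applies: 18 + 2 = 20.
A5 applies (level before this adjustment is 20 ≥ 10, so +3): 20 + 3 = 23.
A6 does not apply.
Level 23 exceeds the maximum of 20; capped at 20.
Final offense level: 20.
Criminal history: 12 prior points → Category 3 (11+).
Level 20 falls in the 15-20 band.
Grid: Level 15-20 × Category 3 = 59-69 months.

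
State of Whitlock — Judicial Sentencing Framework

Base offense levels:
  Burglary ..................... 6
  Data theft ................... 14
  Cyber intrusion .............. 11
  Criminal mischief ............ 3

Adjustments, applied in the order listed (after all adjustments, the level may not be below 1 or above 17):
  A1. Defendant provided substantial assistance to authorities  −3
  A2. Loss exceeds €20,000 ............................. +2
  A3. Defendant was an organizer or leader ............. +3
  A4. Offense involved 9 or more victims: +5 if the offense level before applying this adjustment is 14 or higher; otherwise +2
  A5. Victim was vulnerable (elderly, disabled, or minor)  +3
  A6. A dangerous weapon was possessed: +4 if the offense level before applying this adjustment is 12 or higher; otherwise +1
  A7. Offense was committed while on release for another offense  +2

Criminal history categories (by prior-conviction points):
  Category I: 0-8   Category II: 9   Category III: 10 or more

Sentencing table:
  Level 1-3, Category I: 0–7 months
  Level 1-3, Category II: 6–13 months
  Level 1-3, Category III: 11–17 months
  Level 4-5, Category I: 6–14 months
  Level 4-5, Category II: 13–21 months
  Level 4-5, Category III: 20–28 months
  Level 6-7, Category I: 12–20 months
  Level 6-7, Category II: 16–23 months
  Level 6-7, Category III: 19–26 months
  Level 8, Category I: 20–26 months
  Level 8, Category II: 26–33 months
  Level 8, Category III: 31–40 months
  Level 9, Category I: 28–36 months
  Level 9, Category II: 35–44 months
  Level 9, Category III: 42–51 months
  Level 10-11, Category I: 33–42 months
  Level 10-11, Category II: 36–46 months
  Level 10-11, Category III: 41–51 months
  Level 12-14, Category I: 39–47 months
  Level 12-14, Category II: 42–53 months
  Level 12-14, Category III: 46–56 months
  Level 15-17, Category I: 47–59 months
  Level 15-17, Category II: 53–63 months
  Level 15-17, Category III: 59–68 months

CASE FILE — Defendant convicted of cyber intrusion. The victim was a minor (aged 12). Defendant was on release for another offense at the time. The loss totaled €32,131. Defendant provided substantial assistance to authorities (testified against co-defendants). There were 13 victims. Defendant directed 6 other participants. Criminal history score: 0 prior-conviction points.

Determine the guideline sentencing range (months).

Base offense level for cyber intrusion: 11.
A1 applies: 11 − 3 = 8.
A2 applies: 8 + 2 = 10.
A3 applies: 10 + 3 = 13.
A4 applies (level before this adjustment is 13 < 14, so +2): 13 + 2 = 15.
A5 applies: 15 + 3 = 18.
A6 does not apply.
A7 applies: 18 + 2 = 20.
Level 20 exceeds the maximum of 17; capped at 17.
Final offense level: 17.
Criminal history: 0 prior points → Category I (0-8).
Level 17 falls in the 15-17 band.
Grid: Level 15-17 × Category I = 47-59 months.

47-59 months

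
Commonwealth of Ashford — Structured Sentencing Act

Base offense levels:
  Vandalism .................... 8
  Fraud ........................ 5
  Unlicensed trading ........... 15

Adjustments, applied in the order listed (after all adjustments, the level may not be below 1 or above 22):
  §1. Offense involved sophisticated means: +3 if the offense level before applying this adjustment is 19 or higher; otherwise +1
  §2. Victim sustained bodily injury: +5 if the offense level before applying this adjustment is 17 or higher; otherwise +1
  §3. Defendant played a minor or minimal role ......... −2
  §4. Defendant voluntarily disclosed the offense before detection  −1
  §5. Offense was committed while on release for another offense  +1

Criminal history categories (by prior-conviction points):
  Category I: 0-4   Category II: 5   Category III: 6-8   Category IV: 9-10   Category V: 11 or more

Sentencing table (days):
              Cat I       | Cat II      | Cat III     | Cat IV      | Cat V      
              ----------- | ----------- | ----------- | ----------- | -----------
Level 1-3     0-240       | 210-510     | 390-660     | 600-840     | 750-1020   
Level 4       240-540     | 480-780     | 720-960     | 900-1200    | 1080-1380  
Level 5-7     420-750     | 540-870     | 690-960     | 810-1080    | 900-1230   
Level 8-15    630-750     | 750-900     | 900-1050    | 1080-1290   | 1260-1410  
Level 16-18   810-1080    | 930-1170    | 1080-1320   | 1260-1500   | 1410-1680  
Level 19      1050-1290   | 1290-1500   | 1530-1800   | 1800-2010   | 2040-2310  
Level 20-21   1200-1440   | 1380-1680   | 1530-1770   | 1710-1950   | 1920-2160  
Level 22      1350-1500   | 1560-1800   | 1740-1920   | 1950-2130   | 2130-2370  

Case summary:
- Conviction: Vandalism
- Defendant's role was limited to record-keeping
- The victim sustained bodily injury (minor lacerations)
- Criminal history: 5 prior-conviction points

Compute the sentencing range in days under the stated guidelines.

540-870 days

Base offense level for vandalism: 8.
§1 does not apply.
§2 applies (level before this adjustment is 8 < 17, so +1): 8 + 1 = 9.
§3 applies: 9 − 2 = 7.
§4 does not apply.
§5 does not apply.
Final offense level: 7.
Criminal history: 5 prior points → Category II (5).
Level 7 falls in the 5-7 band.
Grid: Level 5-7 × Category II = 540-870 days.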